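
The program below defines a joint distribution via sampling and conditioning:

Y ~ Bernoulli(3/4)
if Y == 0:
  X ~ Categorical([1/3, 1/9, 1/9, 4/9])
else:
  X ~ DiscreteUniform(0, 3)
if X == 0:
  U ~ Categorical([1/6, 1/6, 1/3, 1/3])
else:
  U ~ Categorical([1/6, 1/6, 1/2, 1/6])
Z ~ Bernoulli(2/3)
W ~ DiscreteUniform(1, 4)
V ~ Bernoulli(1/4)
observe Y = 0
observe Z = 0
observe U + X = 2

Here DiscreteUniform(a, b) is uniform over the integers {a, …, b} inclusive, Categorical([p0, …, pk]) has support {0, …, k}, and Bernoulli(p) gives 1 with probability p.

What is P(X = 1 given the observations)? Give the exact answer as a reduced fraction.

P(X = 1 | obs) = 1/8

Enumerate traces; 24 have nonzero weight after conditioning:
  (Y=0, X=0, U=2, Z=0, W=1, V=0) weight 1/576
  (Y=0, X=0, U=2, Z=0, W=1, V=1) weight 1/1728
  (Y=0, X=0, U=2, Z=0, W=2, V=0) weight 1/576
  (Y=0, X=0, U=2, Z=0, W=2, V=1) weight 1/1728
  (Y=0, X=0, U=2, Z=0, W=3, V=0) weight 1/576
  (Y=0, X=0, U=2, Z=0, W=3, V=1) weight 1/1728
  (Y=0, X=0, U=2, Z=0, W=4, V=0) weight 1/576
  (Y=0, X=0, U=2, Z=0, W=4, V=1) weight 1/1728
  (Y=0, X=1, U=1, Z=0, W=1, V=0) weight 1/3456
  (Y=0, X=2, U=0, Z=0, W=1, V=0) weight 1/3456
  … 14 more
Group by X:
  weight(X=0) = 1/108
  weight(X=1) = 1/648
  weight(X=2) = 1/648
Total weight = 1/108 + 1/648 + 1/648 = 1/81
P(X=0 | obs) = 1/108 / 1/81 = 3/4
P(X=1 | obs) = 1/648 / 1/81 = 1/8
P(X=2 | obs) = 1/648 / 1/81 = 1/8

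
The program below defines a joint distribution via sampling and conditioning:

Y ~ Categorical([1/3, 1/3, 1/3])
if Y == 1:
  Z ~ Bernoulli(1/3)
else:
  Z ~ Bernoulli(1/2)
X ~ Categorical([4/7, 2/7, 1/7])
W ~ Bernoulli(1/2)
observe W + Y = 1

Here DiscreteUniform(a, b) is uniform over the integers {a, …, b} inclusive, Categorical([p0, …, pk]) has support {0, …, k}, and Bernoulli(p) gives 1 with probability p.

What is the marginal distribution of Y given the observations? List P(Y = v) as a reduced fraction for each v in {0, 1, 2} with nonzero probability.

Enumerate traces; 12 have nonzero weight after conditioning:
  (Y=0, Z=0, X=0, W=1) weight 1/21
  (Y=0, Z=0, X=1, W=1) weight 1/42
  (Y=0, Z=0, X=2, W=1) weight 1/84
  (Y=0, Z=1, X=0, W=1) weight 1/21
  (Y=0, Z=1, X=1, W=1) weight 1/42
  (Y=0, Z=1, X=2, W=1) weight 1/84
  (Y=1, Z=0, X=0, W=0) weight 4/63
  (Y=1, Z=0, X=1, W=0) weight 2/63
  … 4 more
Group by Y:
  weight(Y=0) = 1/6
  weight(Y=1) = 1/6
Total weight = 1/6 + 1/6 = 1/3
P(Y=0 | obs) = 1/6 / 1/3 = 1/2
P(Y=1 | obs) = 1/6 / 1/3 = 1/2

P(Y=0) = 1/2, P(Y=1) = 1/2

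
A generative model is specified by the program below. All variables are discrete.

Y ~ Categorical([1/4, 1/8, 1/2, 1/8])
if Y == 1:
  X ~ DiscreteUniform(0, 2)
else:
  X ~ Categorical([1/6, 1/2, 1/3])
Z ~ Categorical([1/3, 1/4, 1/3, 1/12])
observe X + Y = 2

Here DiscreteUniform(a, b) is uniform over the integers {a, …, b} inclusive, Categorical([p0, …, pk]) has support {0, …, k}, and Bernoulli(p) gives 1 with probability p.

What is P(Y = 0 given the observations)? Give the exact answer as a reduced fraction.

P(Y = 0 | obs) = 2/5

Enumerate traces; 12 have nonzero weight after conditioning:
  (Y=0, X=2, Z=0) weight 1/36
  (Y=0, X=2, Z=1) weight 1/48
  (Y=0, X=2, Z=2) weight 1/36
  (Y=0, X=2, Z=3) weight 1/144
  (Y=1, X=1, Z=0) weight 1/72
  (Y=1, X=1, Z=1) weight 1/96
  (Y=1, X=1, Z=2) weight 1/72
  (Y=1, X=1, Z=3) weight 1/288
  (Y=2, X=0, Z=0) weight 1/36
  … 3 more
Group by Y:
  weight(Y=0) = 1/12
  weight(Y=1) = 1/24
  weight(Y=2) = 1/12
Total weight = 1/12 + 1/24 + 1/12 = 5/24
P(Y=0 | obs) = 1/12 / 5/24 = 2/5
P(Y=1 | obs) = 1/24 / 5/24 = 1/5
P(Y=2 | obs) = 1/12 / 5/24 = 2/5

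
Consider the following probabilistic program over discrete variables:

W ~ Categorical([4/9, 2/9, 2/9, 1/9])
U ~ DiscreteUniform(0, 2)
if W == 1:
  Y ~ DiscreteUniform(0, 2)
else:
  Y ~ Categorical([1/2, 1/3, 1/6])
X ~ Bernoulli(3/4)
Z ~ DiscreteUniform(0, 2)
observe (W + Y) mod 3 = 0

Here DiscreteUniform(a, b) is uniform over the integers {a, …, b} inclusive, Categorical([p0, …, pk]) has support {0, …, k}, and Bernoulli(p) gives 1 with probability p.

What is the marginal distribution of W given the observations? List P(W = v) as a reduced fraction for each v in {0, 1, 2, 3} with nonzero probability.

Enumerate traces; 72 have nonzero weight after conditioning:
  (W=0, U=0, Y=0, X=0, Z=0) weight 1/162
  (W=0, U=0, Y=0, X=0, Z=1) weight 1/162
  (W=0, U=0, Y=0, X=0, Z=2) weight 1/162
  (W=0, U=0, Y=0, X=1, Z=0) weight 1/54
  (W=0, U=0, Y=0, X=1, Z=1) weight 1/54
  (W=0, U=0, Y=0, X=1, Z=2) weight 1/54
  (W=0, U=1, Y=0, X=0, Z=0) weight 1/162
  (W=0, U=1, Y=0, X=0, Z=1) weight 1/162
  (W=1, U=0, Y=2, X=0, Z=0) weight 1/486
  (W=2, U=0, Y=1, X=0, Z=0) weight 1/486
  … 62 more
Group by W:
  weight(W=0) = 2/9
  weight(W=1) = 2/27
  weight(W=2) = 2/27
  weight(W=3) = 1/18
Total weight = 2/9 + 2/27 + 2/27 + 1/18 = 23/54
P(W=0 | obs) = 2/9 / 23/54 = 12/23
P(W=1 | obs) = 2/27 / 23/54 = 4/23
P(W=2 | obs) = 2/27 / 23/54 = 4/23
P(W=3 | obs) = 1/18 / 23/54 = 3/23

P(W=0) = 12/23, P(W=1) = 4/23, P(W=2) = 4/23, P(W=3) = 3/23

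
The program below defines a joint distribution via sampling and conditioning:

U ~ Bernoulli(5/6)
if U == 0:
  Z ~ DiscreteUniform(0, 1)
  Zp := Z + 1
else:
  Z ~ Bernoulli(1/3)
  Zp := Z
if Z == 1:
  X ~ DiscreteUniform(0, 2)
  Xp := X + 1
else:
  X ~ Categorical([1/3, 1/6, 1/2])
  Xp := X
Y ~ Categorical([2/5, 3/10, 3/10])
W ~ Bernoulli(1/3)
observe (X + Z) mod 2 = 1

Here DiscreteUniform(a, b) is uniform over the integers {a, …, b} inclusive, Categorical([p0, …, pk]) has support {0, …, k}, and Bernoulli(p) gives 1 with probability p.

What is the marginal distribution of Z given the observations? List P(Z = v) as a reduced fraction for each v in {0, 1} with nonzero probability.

Enumerate traces; 36 have nonzero weight after conditioning:
  (U=0, Z=0, X=1, Y=0, W=0) weight 1/270
  (U=0, Z=0, X=1, Y=0, W=1) weight 1/540
  (U=0, Z=0, X=1, Y=1, W=0) weight 1/360
  (U=0, Z=0, X=1, Y=1, W=1) weight 1/720
  (U=0, Z=0, X=1, Y=2, W=0) weight 1/360
  (U=0, Z=0, X=1, Y=2, W=1) weight 1/720
  (U=0, Z=1, X=0, Y=0, W=0) weight 1/135
  (U=0, Z=1, X=0, Y=0, W=1) weight 1/270
  … 28 more
Group by Z:
  weight(Z=0) = 23/216
  weight(Z=1) = 13/54
Total weight = 23/216 + 13/54 = 25/72
P(Z=0 | obs) = 23/216 / 25/72 = 23/75
P(Z=1 | obs) = 13/54 / 25/72 = 52/75

P(Z=0) = 23/75, P(Z=1) = 52/75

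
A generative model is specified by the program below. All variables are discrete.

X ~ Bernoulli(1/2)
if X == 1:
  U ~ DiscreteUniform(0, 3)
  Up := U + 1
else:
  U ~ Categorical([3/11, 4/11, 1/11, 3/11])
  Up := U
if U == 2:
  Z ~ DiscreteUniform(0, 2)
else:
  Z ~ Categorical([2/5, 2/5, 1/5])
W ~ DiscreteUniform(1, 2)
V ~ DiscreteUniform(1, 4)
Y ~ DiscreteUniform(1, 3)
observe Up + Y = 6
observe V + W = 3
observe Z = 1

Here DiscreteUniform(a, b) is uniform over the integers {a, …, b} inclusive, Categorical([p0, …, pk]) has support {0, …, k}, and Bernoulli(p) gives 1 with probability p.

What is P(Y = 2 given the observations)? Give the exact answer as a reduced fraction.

Enumerate traces; 6 have nonzero weight after conditioning:
  (X=0, U=3, Z=1, W=1, V=2, Y=3) weight 1/440
  (X=0, U=3, Z=1, W=2, V=1, Y=3) weight 1/440
  (X=1, U=2, Z=1, W=1, V=2, Y=3) weight 1/576
  (X=1, U=2, Z=1, W=2, V=1, Y=3) weight 1/576
  (X=1, U=3, Z=1, W=1, V=2, Y=2) weight 1/480
  (X=1, U=3, Z=1, W=2, V=1, Y=2) weight 1/480
Group by Y:
  weight(Y=2) = 1/240
  weight(Y=3) = 127/15840
Total weight = 1/240 + 127/15840 = 193/15840
P(Y=2 | obs) = 1/240 / 193/15840 = 66/193
P(Y=3 | obs) = 127/15840 / 193/15840 = 127/193

P(Y = 2 | obs) = 66/193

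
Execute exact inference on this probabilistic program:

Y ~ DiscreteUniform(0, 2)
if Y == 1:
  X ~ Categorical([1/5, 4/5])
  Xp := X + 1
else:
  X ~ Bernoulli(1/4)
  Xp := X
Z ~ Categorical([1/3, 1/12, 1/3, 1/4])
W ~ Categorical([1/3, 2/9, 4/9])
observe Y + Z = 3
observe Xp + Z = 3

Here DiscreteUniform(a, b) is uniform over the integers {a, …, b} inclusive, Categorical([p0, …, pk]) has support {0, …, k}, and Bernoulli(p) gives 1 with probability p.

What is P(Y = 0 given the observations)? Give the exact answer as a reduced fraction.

Enumerate traces; 6 have nonzero weight after conditioning:
  (Y=0, X=0, Z=3, W=0) weight 1/48
  (Y=0, X=0, Z=3, W=1) weight 1/72
  (Y=0, X=0, Z=3, W=2) weight 1/36
  (Y=1, X=0, Z=2, W=0) weight 1/135
  (Y=1, X=0, Z=2, W=1) weight 2/405
  (Y=1, X=0, Z=2, W=2) weight 4/405
Group by Y:
  weight(Y=0) = 1/16
  weight(Y=1) = 1/45
Total weight = 1/16 + 1/45 = 61/720
P(Y=0 | obs) = 1/16 / 61/720 = 45/61
P(Y=1 | obs) = 1/45 / 61/720 = 16/61

P(Y = 0 | obs) = 45/61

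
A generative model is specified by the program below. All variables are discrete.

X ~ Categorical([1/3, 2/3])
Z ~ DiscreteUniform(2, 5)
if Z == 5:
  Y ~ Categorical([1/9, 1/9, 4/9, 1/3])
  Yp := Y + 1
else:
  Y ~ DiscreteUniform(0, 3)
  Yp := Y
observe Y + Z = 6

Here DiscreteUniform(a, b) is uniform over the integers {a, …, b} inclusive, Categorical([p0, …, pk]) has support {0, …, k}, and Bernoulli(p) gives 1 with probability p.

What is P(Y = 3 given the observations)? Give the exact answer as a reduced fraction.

P(Y = 3 | obs) = 9/22

Enumerate traces; 6 have nonzero weight after conditioning:
  (X=0, Z=3, Y=3) weight 1/48
  (X=0, Z=4, Y=2) weight 1/48
  (X=0, Z=5, Y=1) weight 1/108
  (X=1, Z=3, Y=3) weight 1/24
  (X=1, Z=4, Y=2) weight 1/24
  (X=1, Z=5, Y=1) weight 1/54
Group by Y:
  weight(Y=1) = 1/36
  weight(Y=2) = 1/16
  weight(Y=3) = 1/16
Total weight = 1/36 + 1/16 + 1/16 = 11/72
P(Y=1 | obs) = 1/36 / 11/72 = 2/11
P(Y=2 | obs) = 1/16 / 11/72 = 9/22
P(Y=3 | obs) = 1/16 / 11/72 = 9/22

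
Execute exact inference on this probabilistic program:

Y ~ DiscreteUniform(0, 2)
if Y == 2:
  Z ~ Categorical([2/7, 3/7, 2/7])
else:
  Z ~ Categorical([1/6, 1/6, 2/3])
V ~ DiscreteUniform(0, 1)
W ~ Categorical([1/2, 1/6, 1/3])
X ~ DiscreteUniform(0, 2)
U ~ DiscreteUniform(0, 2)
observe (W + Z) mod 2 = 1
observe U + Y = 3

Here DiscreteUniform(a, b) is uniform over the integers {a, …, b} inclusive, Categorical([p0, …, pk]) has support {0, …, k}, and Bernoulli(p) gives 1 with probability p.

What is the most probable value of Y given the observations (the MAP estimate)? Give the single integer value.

argmax_v P(Y = v | obs) = 2

Enumerate traces; 48 have nonzero weight after conditioning:
  (Y=1, Z=0, V=0, W=1, X=0, U=2) weight 1/1944
  (Y=1, Z=0, V=0, W=1, X=1, U=2) weight 1/1944
  (Y=1, Z=0, V=0, W=1, X=2, U=2) weight 1/1944
  (Y=1, Z=0, V=1, W=1, X=0, U=2) weight 1/1944
  (Y=1, Z=0, V=1, W=1, X=1, U=2) weight 1/1944
  (Y=1, Z=0, V=1, W=1, X=2, U=2) weight 1/1944
  (Y=1, Z=1, V=0, W=0, X=0, U=2) weight 1/648
  (Y=1, Z=1, V=0, W=0, X=1, U=2) weight 1/648
  (Y=2, Z=0, V=0, W=1, X=0, U=1) weight 1/1134
  … 39 more
Group by Y:
  weight(Y=1) = 5/162
  weight(Y=2) = 19/378
Total weight = 5/162 + 19/378 = 46/567
P(Y=1 | obs) = 5/162 / 46/567 = 35/92
P(Y=2 | obs) = 19/378 / 46/567 = 57/92
argmax = 2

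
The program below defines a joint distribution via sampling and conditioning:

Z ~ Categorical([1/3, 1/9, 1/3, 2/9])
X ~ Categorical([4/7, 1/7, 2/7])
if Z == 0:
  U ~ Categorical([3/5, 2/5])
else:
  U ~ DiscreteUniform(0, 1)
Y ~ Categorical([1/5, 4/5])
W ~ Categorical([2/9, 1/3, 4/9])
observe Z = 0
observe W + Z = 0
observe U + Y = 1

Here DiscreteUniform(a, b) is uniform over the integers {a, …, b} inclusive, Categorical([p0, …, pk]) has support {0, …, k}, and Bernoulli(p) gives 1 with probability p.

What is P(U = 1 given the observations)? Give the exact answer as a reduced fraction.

P(U = 1 | obs) = 1/7

Enumerate traces; 6 have nonzero weight after conditioning:
  (Z=0, X=0, U=0, Y=1, W=0) weight 32/1575
  (Z=0, X=0, U=1, Y=0, W=0) weight 16/4725
  (Z=0, X=1, U=0, Y=1, W=0) weight 8/1575
  (Z=0, X=1, U=1, Y=0, W=0) weight 4/4725
  (Z=0, X=2, U=0, Y=1, W=0) weight 16/1575
  (Z=0, X=2, U=1, Y=0, W=0) weight 8/4725
Group by U:
  weight(U=0) = 8/225
  weight(U=1) = 4/675
Total weight = 8/225 + 4/675 = 28/675
P(U=0 | obs) = 8/225 / 28/675 = 6/7
P(U=1 | obs) = 4/675 / 28/675 = 1/7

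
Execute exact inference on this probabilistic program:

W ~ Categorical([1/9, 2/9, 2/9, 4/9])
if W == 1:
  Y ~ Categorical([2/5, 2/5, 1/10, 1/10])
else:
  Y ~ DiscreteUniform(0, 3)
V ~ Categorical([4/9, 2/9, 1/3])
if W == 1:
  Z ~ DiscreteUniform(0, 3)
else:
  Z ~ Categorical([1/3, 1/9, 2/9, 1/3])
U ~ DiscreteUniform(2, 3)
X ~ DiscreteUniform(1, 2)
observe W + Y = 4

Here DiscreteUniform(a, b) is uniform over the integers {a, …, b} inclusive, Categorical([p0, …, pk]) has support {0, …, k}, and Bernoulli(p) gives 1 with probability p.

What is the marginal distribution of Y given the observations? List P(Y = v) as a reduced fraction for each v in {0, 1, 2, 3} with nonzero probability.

Enumerate traces; 144 have nonzero weight after conditioning:
  (W=1, Y=3, V=0, Z=0, U=2, X=1) weight 1/1620
  (W=1, Y=3, V=0, Z=0, U=2, X=2) weight 1/1620
  (W=1, Y=3, V=0, Z=0, U=3, X=1) weight 1/1620
  (W=1, Y=3, V=0, Z=0, U=3, X=2) weight 1/1620
  (W=1, Y=3, V=0, Z=1, U=2, X=1) weight 1/1620
  (W=1, Y=3, V=0, Z=1, U=2, X=2) weight 1/1620
  (W=1, Y=3, V=0, Z=1, U=3, X=1) weight 1/1620
  (W=1, Y=3, V=0, Z=1, U=3, X=2) weight 1/1620
  (W=2, Y=2, V=0, Z=0, U=2, X=1) weight 1/486
  (W=3, Y=1, V=0, Z=0, U=2, X=1) weight 1/243
  … 134 more
Group by Y:
  weight(Y=1) = 1/9
  weight(Y=2) = 1/18
  weight(Y=3) = 1/45
Total weight = 1/9 + 1/18 + 1/45 = 17/90
P(Y=1 | obs) = 1/9 / 17/90 = 10/17
P(Y=2 | obs) = 1/18 / 17/90 = 5/17
P(Y=3 | obs) = 1/45 / 17/90 = 2/17

P(Y=1) = 10/17, P(Y=2) = 5/17, P(Y=3) = 2/17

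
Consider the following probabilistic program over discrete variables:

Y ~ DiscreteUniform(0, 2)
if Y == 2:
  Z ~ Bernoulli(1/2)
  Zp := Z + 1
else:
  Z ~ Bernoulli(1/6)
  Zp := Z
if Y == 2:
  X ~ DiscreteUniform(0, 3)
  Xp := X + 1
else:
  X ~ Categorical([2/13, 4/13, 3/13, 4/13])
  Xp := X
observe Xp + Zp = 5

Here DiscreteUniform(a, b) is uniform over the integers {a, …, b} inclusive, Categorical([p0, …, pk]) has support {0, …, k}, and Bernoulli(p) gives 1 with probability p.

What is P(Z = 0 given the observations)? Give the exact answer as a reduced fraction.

P(Z = 0 | obs) = 1/2

Enumerate traces; 2 have nonzero weight after conditioning:
  (Y=2, Z=0, X=3) weight 1/24
  (Y=2, Z=1, X=2) weight 1/24
Group by Z:
  weight(Z=0) = 1/24
  weight(Z=1) = 1/24
Total weight = 1/24 + 1/24 = 1/12
P(Z=0 | obs) = 1/24 / 1/12 = 1/2
P(Z=1 | obs) = 1/24 / 1/12 = 1/2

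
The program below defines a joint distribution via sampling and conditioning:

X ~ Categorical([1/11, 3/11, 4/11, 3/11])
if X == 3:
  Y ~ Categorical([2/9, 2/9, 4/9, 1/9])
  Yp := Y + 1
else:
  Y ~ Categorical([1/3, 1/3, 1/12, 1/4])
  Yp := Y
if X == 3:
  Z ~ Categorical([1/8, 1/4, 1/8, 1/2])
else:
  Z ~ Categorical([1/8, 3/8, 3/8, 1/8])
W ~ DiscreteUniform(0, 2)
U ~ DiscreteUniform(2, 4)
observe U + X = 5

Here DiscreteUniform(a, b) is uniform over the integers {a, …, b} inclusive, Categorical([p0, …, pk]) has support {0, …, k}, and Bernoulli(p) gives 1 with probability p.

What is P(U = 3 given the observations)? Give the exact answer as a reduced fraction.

P(U = 3 | obs) = 2/5

Enumerate traces; 144 have nonzero weight after conditioning:
  (X=1, Y=0, Z=0, W=0, U=4) weight 1/792
  (X=1, Y=0, Z=0, W=1, U=4) weight 1/792
  (X=1, Y=0, Z=0, W=2, U=4) weight 1/792
  (X=1, Y=0, Z=1, W=0, U=4) weight 1/264
  (X=1, Y=0, Z=1, W=1, U=4) weight 1/264
  (X=1, Y=0, Z=1, W=2, U=4) weight 1/264
  (X=1, Y=0, Z=2, W=0, U=4) weight 1/264
  (X=1, Y=0, Z=2, W=1, U=4) weight 1/264
  (X=2, Y=0, Z=0, W=0, U=3) weight 1/594
  (X=3, Y=0, Z=0, W=0, U=2) weight 1/1188
  … 134 more
Group by U:
  weight(U=2) = 1/11
  weight(U=3) = 4/33
  weight(U=4) = 1/11
Total weight = 1/11 + 4/33 + 1/11 = 10/33
P(U=2 | obs) = 1/11 / 10/33 = 3/10
P(U=3 | obs) = 4/33 / 10/33 = 2/5
P(U=4 | obs) = 1/11 / 10/33 = 3/10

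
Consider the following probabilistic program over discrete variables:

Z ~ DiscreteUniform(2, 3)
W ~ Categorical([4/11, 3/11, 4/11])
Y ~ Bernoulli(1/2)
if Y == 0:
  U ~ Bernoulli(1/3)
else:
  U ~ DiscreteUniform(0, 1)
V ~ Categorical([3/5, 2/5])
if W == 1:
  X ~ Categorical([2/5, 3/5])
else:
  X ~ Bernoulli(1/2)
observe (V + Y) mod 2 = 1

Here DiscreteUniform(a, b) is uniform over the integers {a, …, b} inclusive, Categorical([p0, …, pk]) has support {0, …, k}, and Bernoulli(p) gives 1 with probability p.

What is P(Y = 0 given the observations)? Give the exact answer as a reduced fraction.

Enumerate traces; 48 have nonzero weight after conditioning:
  (Z=2, W=0, Y=0, U=0, V=1, X=0) weight 2/165
  (Z=2, W=0, Y=0, U=0, V=1, X=1) weight 2/165
  (Z=2, W=0, Y=0, U=1, V=1, X=0) weight 1/165
  (Z=2, W=0, Y=0, U=1, V=1, X=1) weight 1/165
  (Z=2, W=0, Y=1, U=0, V=0, X=0) weight 3/220
  (Z=2, W=0, Y=1, U=0, V=0, X=1) weight 3/220
  (Z=2, W=0, Y=1, U=1, V=0, X=0) weight 3/220
  (Z=2, W=0, Y=1, U=1, V=0, X=1) weight 3/220
  … 40 more
Group by Y:
  weight(Y=0) = 1/5
  weight(Y=1) = 3/10
Total weight = 1/5 + 3/10 = 1/2
P(Y=0 | obs) = 1/5 / 1/2 = 2/5
P(Y=1 | obs) = 3/10 / 1/2 = 3/5

P(Y = 0 | obs) = 2/5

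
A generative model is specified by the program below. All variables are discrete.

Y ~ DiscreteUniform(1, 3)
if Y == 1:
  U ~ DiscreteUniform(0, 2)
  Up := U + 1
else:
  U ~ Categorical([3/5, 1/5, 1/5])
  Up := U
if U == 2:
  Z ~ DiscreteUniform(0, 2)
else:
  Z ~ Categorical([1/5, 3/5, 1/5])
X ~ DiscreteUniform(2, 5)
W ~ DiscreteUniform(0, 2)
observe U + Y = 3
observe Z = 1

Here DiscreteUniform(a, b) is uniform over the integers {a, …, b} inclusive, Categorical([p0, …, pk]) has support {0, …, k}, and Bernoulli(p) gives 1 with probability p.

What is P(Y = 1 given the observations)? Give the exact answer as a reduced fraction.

Enumerate traces; 36 have nonzero weight after conditioning:
  (Y=1, U=2, Z=1, X=2, W=0) weight 1/324
  (Y=1, U=2, Z=1, X=2, W=1) weight 1/324
  (Y=1, U=2, Z=1, X=2, W=2) weight 1/324
  (Y=1, U=2, Z=1, X=3, W=0) weight 1/324
  (Y=1, U=2, Z=1, X=3, W=1) weight 1/324
  (Y=1, U=2, Z=1, X=3, W=2) weight 1/324
  (Y=1, U=2, Z=1, X=4, W=0) weight 1/324
  (Y=1, U=2, Z=1, X=4, W=1) weight 1/324
  (Y=2, U=1, Z=1, X=2, W=0) weight 1/300
  (Y=3, U=0, Z=1, X=2, W=0) weight 1/100
  … 26 more
Group by Y:
  weight(Y=1) = 1/27
  weight(Y=2) = 1/25
  weight(Y=3) = 3/25
Total weight = 1/27 + 1/25 + 3/25 = 133/675
P(Y=1 | obs) = 1/27 / 133/675 = 25/133
P(Y=2 | obs) = 1/25 / 133/675 = 27/133
P(Y=3 | obs) = 3/25 / 133/675 = 81/133

P(Y = 1 | obs) = 25/133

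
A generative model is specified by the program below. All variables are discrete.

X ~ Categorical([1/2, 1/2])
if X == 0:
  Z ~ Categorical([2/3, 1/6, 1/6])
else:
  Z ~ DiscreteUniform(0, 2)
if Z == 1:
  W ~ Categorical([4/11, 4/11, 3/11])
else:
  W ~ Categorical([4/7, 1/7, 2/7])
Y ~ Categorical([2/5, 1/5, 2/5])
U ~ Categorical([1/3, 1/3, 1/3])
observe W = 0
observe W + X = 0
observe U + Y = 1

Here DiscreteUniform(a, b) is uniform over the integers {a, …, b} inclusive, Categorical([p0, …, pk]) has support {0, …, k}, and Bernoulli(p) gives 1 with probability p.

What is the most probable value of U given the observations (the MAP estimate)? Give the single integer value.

argmax_v P(U = v | obs) = 1

Enumerate traces; 6 have nonzero weight after conditioning:
  (X=0, Z=0, W=0, Y=0, U=1) weight 8/315
  (X=0, Z=0, W=0, Y=1, U=0) weight 4/315
  (X=0, Z=1, W=0, Y=0, U=1) weight 2/495
  (X=0, Z=1, W=0, Y=1, U=0) weight 1/495
  (X=0, Z=2, W=0, Y=0, U=1) weight 2/315
  (X=0, Z=2, W=0, Y=1, U=0) weight 1/315
Group by U:
  weight(U=0) = 62/3465
  weight(U=1) = 124/3465
Total weight = 62/3465 + 124/3465 = 62/1155
P(U=0 | obs) = 62/3465 / 62/1155 = 1/3
P(U=1 | obs) = 124/3465 / 62/1155 = 2/3
argmax = 1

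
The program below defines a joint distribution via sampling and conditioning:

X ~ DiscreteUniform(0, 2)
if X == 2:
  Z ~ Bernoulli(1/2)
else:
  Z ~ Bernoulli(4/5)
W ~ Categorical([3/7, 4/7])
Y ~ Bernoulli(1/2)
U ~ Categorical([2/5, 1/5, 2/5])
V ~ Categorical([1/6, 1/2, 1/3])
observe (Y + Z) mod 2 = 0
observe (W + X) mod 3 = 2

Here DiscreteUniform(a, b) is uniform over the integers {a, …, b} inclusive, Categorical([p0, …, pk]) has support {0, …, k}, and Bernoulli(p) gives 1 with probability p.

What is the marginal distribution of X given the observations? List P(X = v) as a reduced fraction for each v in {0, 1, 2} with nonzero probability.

P(X=1) = 4/7, P(X=2) = 3/7

Enumerate traces; 36 have nonzero weight after conditioning:
  (X=1, Z=0, W=1, Y=0, U=0, V=0) weight 2/1575
  (X=1, Z=0, W=1, Y=0, U=0, V=1) weight 2/525
  (X=1, Z=0, W=1, Y=0, U=0, V=2) weight 4/1575
  (X=1, Z=0, W=1, Y=0, U=1, V=0) weight 1/1575
  (X=1, Z=0, W=1, Y=0, U=1, V=1) weight 1/525
  (X=1, Z=0, W=1, Y=0, U=1, V=2) weight 2/1575
  (X=1, Z=0, W=1, Y=0, U=2, V=0) weight 2/1575
  (X=1, Z=0, W=1, Y=0, U=2, V=1) weight 2/525
  (X=2, Z=0, W=0, Y=0, U=0, V=0) weight 1/420
  … 27 more
Group by X:
  weight(X=1) = 2/21
  weight(X=2) = 1/14
Total weight = 2/21 + 1/14 = 1/6
P(X=1 | obs) = 2/21 / 1/6 = 4/7
P(X=2 | obs) = 1/14 / 1/6 = 3/7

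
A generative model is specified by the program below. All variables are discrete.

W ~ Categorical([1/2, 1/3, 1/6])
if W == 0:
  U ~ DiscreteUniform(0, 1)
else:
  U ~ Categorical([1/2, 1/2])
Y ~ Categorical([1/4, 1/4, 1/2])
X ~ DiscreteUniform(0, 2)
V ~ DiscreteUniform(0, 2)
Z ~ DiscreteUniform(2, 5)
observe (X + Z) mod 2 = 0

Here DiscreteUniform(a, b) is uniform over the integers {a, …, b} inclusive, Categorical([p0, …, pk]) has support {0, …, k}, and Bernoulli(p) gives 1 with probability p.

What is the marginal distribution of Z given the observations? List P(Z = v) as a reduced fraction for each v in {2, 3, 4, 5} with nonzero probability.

P(Z=2) = 1/3, P(Z=3) = 1/6, P(Z=4) = 1/3, P(Z=5) = 1/6

Enumerate traces; 324 have nonzero weight after conditioning:
  (W=0, U=0, Y=0, X=0, V=0, Z=2) weight 1/576
  (W=0, U=0, Y=0, X=0, V=0, Z=4) weight 1/576
  (W=0, U=0, Y=0, X=0, V=1, Z=2) weight 1/576
  (W=0, U=0, Y=0, X=0, V=1, Z=4) weight 1/576
  (W=0, U=0, Y=0, X=0, V=2, Z=2) weight 1/576
  (W=0, U=0, Y=0, X=0, V=2, Z=4) weight 1/576
  (W=0, U=0, Y=0, X=1, V=0, Z=3) weight 1/576
  (W=0, U=0, Y=0, X=1, V=0, Z=5) weight 1/576
  … 316 more
Group by Z:
  weight(Z=2) = 1/6
  weight(Z=3) = 1/12
  weight(Z=4) = 1/6
  weight(Z=5) = 1/12
Total weight = 1/6 + 1/12 + 1/6 + 1/12 = 1/2
P(Z=2 | obs) = 1/6 / 1/2 = 1/3
P(Z=3 | obs) = 1/12 / 1/2 = 1/6
P(Z=4 | obs) = 1/6 / 1/2 = 1/3
P(Z=5 | obs) = 1/12 / 1/2 = 1/6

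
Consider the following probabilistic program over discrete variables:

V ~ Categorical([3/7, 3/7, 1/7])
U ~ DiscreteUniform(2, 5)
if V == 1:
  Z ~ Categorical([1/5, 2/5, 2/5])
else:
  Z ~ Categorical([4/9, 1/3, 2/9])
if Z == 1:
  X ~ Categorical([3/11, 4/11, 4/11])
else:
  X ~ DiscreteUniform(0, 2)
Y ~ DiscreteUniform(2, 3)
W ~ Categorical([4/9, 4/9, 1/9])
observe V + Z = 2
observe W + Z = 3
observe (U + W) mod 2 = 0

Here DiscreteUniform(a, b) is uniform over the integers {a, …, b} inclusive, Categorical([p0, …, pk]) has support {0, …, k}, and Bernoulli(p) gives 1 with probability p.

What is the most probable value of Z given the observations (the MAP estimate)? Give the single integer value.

argmax_v P(Z = v | obs) = 2

Enumerate traces; 24 have nonzero weight after conditioning:
  (V=0, U=3, Z=2, X=0, Y=2, W=1) weight 1/567
  (V=0, U=3, Z=2, X=0, Y=3, W=1) weight 1/567
  (V=0, U=3, Z=2, X=1, Y=2, W=1) weight 1/567
  (V=0, U=3, Z=2, X=1, Y=3, W=1) weight 1/567
  (V=0, U=3, Z=2, X=2, Y=2, W=1) weight 1/567
  (V=0, U=3, Z=2, X=2, Y=3, W=1) weight 1/567
  (V=0, U=5, Z=2, X=0, Y=2, W=1) weight 1/567
  (V=0, U=5, Z=2, X=0, Y=3, W=1) weight 1/567
  (V=1, U=2, Z=1, X=0, Y=2, W=2) weight 1/1540
  … 15 more
Group by Z:
  weight(Z=1) = 1/105
  weight(Z=2) = 4/189
Total weight = 1/105 + 4/189 = 29/945
P(Z=1 | obs) = 1/105 / 29/945 = 9/29
P(Z=2 | obs) = 4/189 / 29/945 = 20/29
argmax = 2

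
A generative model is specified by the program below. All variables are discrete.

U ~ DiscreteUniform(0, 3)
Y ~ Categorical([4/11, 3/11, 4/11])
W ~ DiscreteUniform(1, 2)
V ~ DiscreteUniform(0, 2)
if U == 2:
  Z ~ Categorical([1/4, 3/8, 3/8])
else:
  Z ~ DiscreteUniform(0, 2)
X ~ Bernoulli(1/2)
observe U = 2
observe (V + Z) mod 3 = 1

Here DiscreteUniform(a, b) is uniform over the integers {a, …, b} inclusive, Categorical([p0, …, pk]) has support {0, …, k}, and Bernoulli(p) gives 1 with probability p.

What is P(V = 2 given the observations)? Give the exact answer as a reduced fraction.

P(V = 2 | obs) = 3/8

Enumerate traces; 36 have nonzero weight after conditioning:
  (U=2, Y=0, W=1, V=0, Z=1, X=0) weight 1/352
  (U=2, Y=0, W=1, V=0, Z=1, X=1) weight 1/352
  (U=2, Y=0, W=1, V=1, Z=0, X=0) weight 1/528
  (U=2, Y=0, W=1, V=1, Z=0, X=1) weight 1/528
  (U=2, Y=0, W=1, V=2, Z=2, X=0) weight 1/352
  (U=2, Y=0, W=1, V=2, Z=2, X=1) weight 1/352
  (U=2, Y=0, W=2, V=0, Z=1, X=0) weight 1/352
  (U=2, Y=0, W=2, V=0, Z=1, X=1) weight 1/352
  … 28 more
Group by V:
  weight(V=0) = 1/32
  weight(V=1) = 1/48
  weight(V=2) = 1/32
Total weight = 1/32 + 1/48 + 1/32 = 1/12
P(V=0 | obs) = 1/32 / 1/12 = 3/8
P(V=1 | obs) = 1/48 / 1/12 = 1/4
P(V=2 | obs) = 1/32 / 1/12 = 3/8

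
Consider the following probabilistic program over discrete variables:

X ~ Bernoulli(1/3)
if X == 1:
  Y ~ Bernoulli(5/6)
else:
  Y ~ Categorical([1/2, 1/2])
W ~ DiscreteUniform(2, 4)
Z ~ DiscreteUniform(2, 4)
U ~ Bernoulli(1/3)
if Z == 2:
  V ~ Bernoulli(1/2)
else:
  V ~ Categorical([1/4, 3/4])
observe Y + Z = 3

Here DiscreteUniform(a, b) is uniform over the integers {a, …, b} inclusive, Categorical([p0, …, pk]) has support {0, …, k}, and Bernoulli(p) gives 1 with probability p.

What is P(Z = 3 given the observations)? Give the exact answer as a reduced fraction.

P(Z = 3 | obs) = 7/18

Enumerate traces; 48 have nonzero weight after conditioning:
  (X=0, Y=0, W=2, Z=3, U=0, V=0) weight 1/162
  (X=0, Y=0, W=2, Z=3, U=0, V=1) weight 1/54
  (X=0, Y=0, W=2, Z=3, U=1, V=0) weight 1/324
  (X=0, Y=0, W=2, Z=3, U=1, V=1) weight 1/108
  (X=0, Y=0, W=3, Z=3, U=0, V=0) weight 1/162
  (X=0, Y=0, W=3, Z=3, U=0, V=1) weight 1/54
  (X=0, Y=0, W=3, Z=3, U=1, V=0) weight 1/324
  (X=0, Y=0, W=3, Z=3, U=1, V=1) weight 1/108
  (X=0, Y=1, W=2, Z=2, U=0, V=0) weight 1/81
  … 39 more
Group by Z:
  weight(Z=2) = 11/54
  weight(Z=3) = 7/54
Total weight = 11/54 + 7/54 = 1/3
P(Z=2 | obs) = 11/54 / 1/3 = 11/18
P(Z=3 | obs) = 7/54 / 1/3 = 7/18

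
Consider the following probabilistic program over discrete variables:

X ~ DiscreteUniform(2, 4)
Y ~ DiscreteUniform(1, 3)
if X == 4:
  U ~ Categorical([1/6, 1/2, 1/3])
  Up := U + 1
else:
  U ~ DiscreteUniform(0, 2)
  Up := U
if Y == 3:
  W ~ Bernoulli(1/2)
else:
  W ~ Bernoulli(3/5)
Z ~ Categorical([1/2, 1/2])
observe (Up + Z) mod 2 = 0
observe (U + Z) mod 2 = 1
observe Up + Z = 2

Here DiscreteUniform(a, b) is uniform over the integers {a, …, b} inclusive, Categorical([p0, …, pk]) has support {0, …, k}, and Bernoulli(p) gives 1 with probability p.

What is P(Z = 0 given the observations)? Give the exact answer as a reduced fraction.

Enumerate traces; 12 have nonzero weight after conditioning:
  (X=4, Y=1, U=0, W=0, Z=1) weight 1/270
  (X=4, Y=1, U=0, W=1, Z=1) weight 1/180
  (X=4, Y=1, U=1, W=0, Z=0) weight 1/90
  (X=4, Y=1, U=1, W=1, Z=0) weight 1/60
  (X=4, Y=2, U=0, W=0, Z=1) weight 1/270
  (X=4, Y=2, U=0, W=1, Z=1) weight 1/180
  (X=4, Y=2, U=1, W=0, Z=0) weight 1/90
  (X=4, Y=2, U=1, W=1, Z=0) weight 1/60
  … 4 more
Group by Z:
  weight(Z=0) = 1/12
  weight(Z=1) = 1/36
Total weight = 1/12 + 1/36 = 1/9
P(Z=0 | obs) = 1/12 / 1/9 = 3/4
P(Z=1 | obs) = 1/36 / 1/9 = 1/4

P(Z = 0 | obs) = 3/4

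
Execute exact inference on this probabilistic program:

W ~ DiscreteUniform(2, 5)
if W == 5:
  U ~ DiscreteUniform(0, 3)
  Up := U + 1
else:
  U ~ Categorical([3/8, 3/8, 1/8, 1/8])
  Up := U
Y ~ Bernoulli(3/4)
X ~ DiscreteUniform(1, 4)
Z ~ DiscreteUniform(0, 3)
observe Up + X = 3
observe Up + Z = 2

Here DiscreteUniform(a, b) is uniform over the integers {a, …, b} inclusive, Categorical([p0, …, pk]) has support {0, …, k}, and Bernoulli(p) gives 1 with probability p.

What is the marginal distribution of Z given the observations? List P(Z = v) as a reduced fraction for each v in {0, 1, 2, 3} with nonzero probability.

Enumerate traces; 22 have nonzero weight after conditioning:
  (W=2, U=0, Y=0, X=3, Z=2) weight 3/2048
  (W=2, U=0, Y=1, X=3, Z=2) weight 9/2048
  (W=2, U=1, Y=0, X=2, Z=1) weight 3/2048
  (W=2, U=1, Y=1, X=2, Z=1) weight 9/2048
  (W=2, U=2, Y=0, X=1, Z=0) weight 1/2048
  (W=2, U=2, Y=1, X=1, Z=0) weight 3/2048
  (W=3, U=0, Y=0, X=3, Z=2) weight 3/2048
  (W=3, U=0, Y=1, X=3, Z=2) weight 9/2048
  … 14 more
Group by Z:
  weight(Z=0) = 5/512
  weight(Z=1) = 11/512
  weight(Z=2) = 9/512
Total weight = 5/512 + 11/512 + 9/512 = 25/512
P(Z=0 | obs) = 5/512 / 25/512 = 1/5
P(Z=1 | obs) = 11/512 / 25/512 = 11/25
P(Z=2 | obs) = 9/512 / 25/512 = 9/25

P(Z=0) = 1/5, P(Z=1) = 11/25, P(Z=2) = 9/25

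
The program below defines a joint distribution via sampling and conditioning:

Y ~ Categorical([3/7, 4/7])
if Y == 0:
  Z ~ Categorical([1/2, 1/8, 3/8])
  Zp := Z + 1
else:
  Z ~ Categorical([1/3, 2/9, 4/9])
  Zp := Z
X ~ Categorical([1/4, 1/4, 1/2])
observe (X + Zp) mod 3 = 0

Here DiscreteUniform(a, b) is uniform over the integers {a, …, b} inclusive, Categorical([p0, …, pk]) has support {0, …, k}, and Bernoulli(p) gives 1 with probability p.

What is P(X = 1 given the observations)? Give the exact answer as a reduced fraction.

P(X = 1 | obs) = 155/676

Enumerate traces; 6 have nonzero weight after conditioning:
  (Y=0, Z=0, X=2) weight 3/28
  (Y=0, Z=1, X=1) weight 3/224
  (Y=0, Z=2, X=0) weight 9/224
  (Y=1, Z=0, X=0) weight 1/21
  (Y=1, Z=1, X=2) weight 4/63
  (Y=1, Z=2, X=1) weight 4/63
Group by X:
  weight(X=0) = 59/672
  weight(X=1) = 155/2016
  weight(X=2) = 43/252
Total weight = 59/672 + 155/2016 + 43/252 = 169/504
P(X=0 | obs) = 59/672 / 169/504 = 177/676
P(X=1 | obs) = 155/2016 / 169/504 = 155/676
P(X=2 | obs) = 43/252 / 169/504 = 86/169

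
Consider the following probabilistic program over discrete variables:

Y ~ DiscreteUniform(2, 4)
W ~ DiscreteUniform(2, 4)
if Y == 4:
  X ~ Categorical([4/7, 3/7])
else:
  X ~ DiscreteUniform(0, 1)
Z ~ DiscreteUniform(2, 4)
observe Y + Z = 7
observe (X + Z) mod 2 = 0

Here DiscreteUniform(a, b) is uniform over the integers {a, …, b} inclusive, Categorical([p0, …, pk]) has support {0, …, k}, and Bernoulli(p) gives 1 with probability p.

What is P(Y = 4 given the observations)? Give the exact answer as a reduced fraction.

Enumerate traces; 6 have nonzero weight after conditioning:
  (Y=3, W=2, X=0, Z=4) weight 1/54
  (Y=3, W=3, X=0, Z=4) weight 1/54
  (Y=3, W=4, X=0, Z=4) weight 1/54
  (Y=4, W=2, X=1, Z=3) weight 1/63
  (Y=4, W=3, X=1, Z=3) weight 1/63
  (Y=4, W=4, X=1, Z=3) weight 1/63
Group by Y:
  weight(Y=3) = 1/18
  weight(Y=4) = 1/21
Total weight = 1/18 + 1/21 = 13/126
P(Y=3 | obs) = 1/18 / 13/126 = 7/13
P(Y=4 | obs) = 1/21 / 13/126 = 6/13

P(Y = 4 | obs) = 6/13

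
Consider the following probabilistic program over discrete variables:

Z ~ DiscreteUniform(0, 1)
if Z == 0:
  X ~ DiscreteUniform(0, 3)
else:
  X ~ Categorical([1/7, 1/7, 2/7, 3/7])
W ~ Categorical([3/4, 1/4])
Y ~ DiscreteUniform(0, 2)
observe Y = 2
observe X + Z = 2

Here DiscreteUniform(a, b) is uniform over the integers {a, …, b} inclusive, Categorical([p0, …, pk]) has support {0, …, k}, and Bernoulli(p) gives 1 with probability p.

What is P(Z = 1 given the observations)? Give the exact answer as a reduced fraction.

Enumerate traces; 4 have nonzero weight after conditioning:
  (Z=0, X=2, W=0, Y=2) weight 1/32
  (Z=0, X=2, W=1, Y=2) weight 1/96
  (Z=1, X=1, W=0, Y=2) weight 1/56
  (Z=1, X=1, W=1, Y=2) weight 1/168
Group by Z:
  weight(Z=0) = 1/24
  weight(Z=1) = 1/42
Total weight = 1/24 + 1/42 = 11/168
P(Z=0 | obs) = 1/24 / 11/168 = 7/11
P(Z=1 | obs) = 1/42 / 11/168 = 4/11

P(Z = 1 | obs) = 4/11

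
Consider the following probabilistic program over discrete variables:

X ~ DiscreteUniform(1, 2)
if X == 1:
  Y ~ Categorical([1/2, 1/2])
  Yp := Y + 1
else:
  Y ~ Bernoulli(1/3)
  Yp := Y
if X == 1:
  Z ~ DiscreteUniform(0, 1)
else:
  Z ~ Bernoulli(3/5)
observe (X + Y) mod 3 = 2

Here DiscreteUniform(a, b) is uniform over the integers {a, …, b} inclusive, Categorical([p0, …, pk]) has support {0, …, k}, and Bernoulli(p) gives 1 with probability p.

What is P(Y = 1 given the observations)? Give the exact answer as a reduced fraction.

Enumerate traces; 4 have nonzero weight after conditioning:
  (X=1, Y=1, Z=0) weight 1/8
  (X=1, Y=1, Z=1) weight 1/8
  (X=2, Y=0, Z=0) weight 2/15
  (X=2, Y=0, Z=1) weight 1/5
Group by Y:
  weight(Y=0) = 1/3
  weight(Y=1) = 1/4
Total weight = 1/3 + 1/4 = 7/12
P(Y=0 | obs) = 1/3 / 7/12 = 4/7
P(Y=1 | obs) = 1/4 / 7/12 = 3/7

P(Y = 1 | obs) = 3/7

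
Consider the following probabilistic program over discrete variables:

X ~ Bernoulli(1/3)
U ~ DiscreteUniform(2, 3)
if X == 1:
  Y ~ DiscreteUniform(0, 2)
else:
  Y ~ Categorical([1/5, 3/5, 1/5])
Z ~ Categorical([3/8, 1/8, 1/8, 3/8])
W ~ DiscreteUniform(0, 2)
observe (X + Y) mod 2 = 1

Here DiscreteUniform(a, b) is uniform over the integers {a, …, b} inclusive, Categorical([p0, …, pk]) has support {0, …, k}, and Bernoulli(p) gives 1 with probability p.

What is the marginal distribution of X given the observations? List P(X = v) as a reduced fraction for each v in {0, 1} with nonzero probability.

P(X=0) = 9/14, P(X=1) = 5/14

Enumerate traces; 72 have nonzero weight after conditioning:
  (X=0, U=2, Y=1, Z=0, W=0) weight 1/40
  (X=0, U=2, Y=1, Z=0, W=1) weight 1/40
  (X=0, U=2, Y=1, Z=0, W=2) weight 1/40
  (X=0, U=2, Y=1, Z=1, W=0) weight 1/120
  (X=0, U=2, Y=1, Z=1, W=1) weight 1/120
  (X=0, U=2, Y=1, Z=1, W=2) weight 1/120
  (X=0, U=2, Y=1, Z=2, W=0) weight 1/120
  (X=0, U=2, Y=1, Z=2, W=1) weight 1/120
  (X=1, U=2, Y=0, Z=0, W=0) weight 1/144
  … 63 more
Group by X:
  weight(X=0) = 2/5
  weight(X=1) = 2/9
Total weight = 2/5 + 2/9 = 28/45
P(X=0 | obs) = 2/5 / 28/45 = 9/14
P(X=1 | obs) = 2/9 / 28/45 = 5/14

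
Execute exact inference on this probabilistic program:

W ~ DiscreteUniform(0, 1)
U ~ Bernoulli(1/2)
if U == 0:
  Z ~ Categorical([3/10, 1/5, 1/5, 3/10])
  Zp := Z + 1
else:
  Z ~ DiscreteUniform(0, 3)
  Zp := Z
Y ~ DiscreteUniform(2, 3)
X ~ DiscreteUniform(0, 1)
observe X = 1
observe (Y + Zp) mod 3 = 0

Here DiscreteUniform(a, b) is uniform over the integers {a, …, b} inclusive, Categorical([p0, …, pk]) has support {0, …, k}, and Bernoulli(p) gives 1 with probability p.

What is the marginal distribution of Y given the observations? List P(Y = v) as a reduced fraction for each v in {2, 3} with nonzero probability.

Enumerate traces; 12 have nonzero weight after conditioning:
  (W=0, U=0, Z=0, Y=2, X=1) weight 3/160
  (W=0, U=0, Z=2, Y=3, X=1) weight 1/80
  (W=0, U=0, Z=3, Y=2, X=1) weight 3/160
  (W=0, U=1, Z=0, Y=3, X=1) weight 1/64
  (W=0, U=1, Z=1, Y=2, X=1) weight 1/64
  (W=0, U=1, Z=3, Y=3, X=1) weight 1/64
  (W=1, U=0, Z=0, Y=2, X=1) weight 3/160
  (W=1, U=0, Z=2, Y=3, X=1) weight 1/80
  … 4 more
Group by Y:
  weight(Y=2) = 17/160
  weight(Y=3) = 7/80
Total weight = 17/160 + 7/80 = 31/160
P(Y=2 | obs) = 17/160 / 31/160 = 17/31
P(Y=3 | obs) = 7/80 / 31/160 = 14/31

P(Y=2) = 17/31, P(Y=3) = 14/31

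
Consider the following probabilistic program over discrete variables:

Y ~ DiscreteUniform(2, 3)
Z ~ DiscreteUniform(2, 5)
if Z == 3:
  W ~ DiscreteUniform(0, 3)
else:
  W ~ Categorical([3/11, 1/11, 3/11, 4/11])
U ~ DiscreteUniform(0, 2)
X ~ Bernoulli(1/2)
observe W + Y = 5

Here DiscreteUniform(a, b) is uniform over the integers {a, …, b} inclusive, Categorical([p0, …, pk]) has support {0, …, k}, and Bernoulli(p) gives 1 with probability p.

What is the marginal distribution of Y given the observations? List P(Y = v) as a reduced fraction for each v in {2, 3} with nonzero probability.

P(Y=2) = 59/106, P(Y=3) = 47/106

Enumerate traces; 48 have nonzero weight after conditioning:
  (Y=2, Z=2, W=3, U=0, X=0) weight 1/132
  (Y=2, Z=2, W=3, U=0, X=1) weight 1/132
  (Y=2, Z=2, W=3, U=1, X=0) weight 1/132
  (Y=2, Z=2, W=3, U=1, X=1) weight 1/132
  (Y=2, Z=2, W=3, U=2, X=0) weight 1/132
  (Y=2, Z=2, W=3, U=2, X=1) weight 1/132
  (Y=2, Z=3, W=3, U=0, X=0) weight 1/192
  (Y=2, Z=3, W=3, U=0, X=1) weight 1/192
  (Y=3, Z=2, W=2, U=0, X=0) weight 1/176
  … 39 more
Group by Y:
  weight(Y=2) = 59/352
  weight(Y=3) = 47/352
Total weight = 59/352 + 47/352 = 53/176
P(Y=2 | obs) = 59/352 / 53/176 = 59/106
P(Y=3 | obs) = 47/352 / 53/176 = 47/106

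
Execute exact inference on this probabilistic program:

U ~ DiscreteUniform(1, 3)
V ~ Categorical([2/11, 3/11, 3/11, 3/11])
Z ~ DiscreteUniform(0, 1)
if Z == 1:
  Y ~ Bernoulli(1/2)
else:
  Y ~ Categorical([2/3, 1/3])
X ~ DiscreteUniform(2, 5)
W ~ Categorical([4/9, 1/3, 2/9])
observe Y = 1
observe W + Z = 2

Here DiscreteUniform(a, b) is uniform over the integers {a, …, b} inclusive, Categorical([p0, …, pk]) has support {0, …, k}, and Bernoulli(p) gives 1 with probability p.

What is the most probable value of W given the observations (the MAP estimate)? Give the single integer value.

Enumerate traces; 96 have nonzero weight after conditioning:
  (U=1, V=0, Z=0, Y=1, X=2, W=2) weight 1/1782
  (U=1, V=0, Z=0, Y=1, X=3, W=2) weight 1/1782
  (U=1, V=0, Z=0, Y=1, X=4, W=2) weight 1/1782
  (U=1, V=0, Z=0, Y=1, X=5, W=2) weight 1/1782
  (U=1, V=0, Z=1, Y=1, X=2, W=1) weight 1/792
  (U=1, V=0, Z=1, Y=1, X=3, W=1) weight 1/792
  (U=1, V=0, Z=1, Y=1, X=4, W=1) weight 1/792
  (U=1, V=0, Z=1, Y=1, X=5, W=1) weight 1/792
  … 88 more
Group by W:
  weight(W=1) = 1/12
  weight(W=2) = 1/27
Total weight = 1/12 + 1/27 = 13/108
P(W=1 | obs) = 1/12 / 13/108 = 9/13
P(W=2 | obs) = 1/27 / 13/108 = 4/13
argmax = 1

argmax_v P(W = v | obs) = 1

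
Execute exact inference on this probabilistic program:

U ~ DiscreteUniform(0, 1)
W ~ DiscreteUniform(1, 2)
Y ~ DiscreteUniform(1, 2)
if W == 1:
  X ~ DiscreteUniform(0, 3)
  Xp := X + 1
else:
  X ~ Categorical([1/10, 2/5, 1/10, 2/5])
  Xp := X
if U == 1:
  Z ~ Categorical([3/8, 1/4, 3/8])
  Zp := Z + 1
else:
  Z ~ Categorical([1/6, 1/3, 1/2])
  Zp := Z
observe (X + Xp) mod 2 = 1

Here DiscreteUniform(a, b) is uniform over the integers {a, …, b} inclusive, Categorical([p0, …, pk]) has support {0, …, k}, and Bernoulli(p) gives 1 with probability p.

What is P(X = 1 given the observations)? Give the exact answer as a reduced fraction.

P(X = 1 | obs) = 1/4

Enumerate traces; 48 have nonzero weight after conditioning:
  (U=0, W=1, Y=1, X=0, Z=0) weight 1/192
  (U=0, W=1, Y=1, X=0, Z=1) weight 1/96
  (U=0, W=1, Y=1, X=0, Z=2) weight 1/64
  (U=0, W=1, Y=1, X=1, Z=0) weight 1/192
  (U=0, W=1, Y=1, X=1, Z=1) weight 1/96
  (U=0, W=1, Y=1, X=1, Z=2) weight 1/64
  (U=0, W=1, Y=1, X=2, Z=0) weight 1/192
  (U=0, W=1, Y=1, X=2, Z=1) weight 1/96
  (U=0, W=1, Y=1, X=3, Z=0) weight 1/192
  … 39 more
Group by X:
  weight(X=0) = 1/8
  weight(X=1) = 1/8
  weight(X=2) = 1/8
  weight(X=3) = 1/8
Total weight = 1/8 + 1/8 + 1/8 + 1/8 = 1/2
P(X=0 | obs) = 1/8 / 1/2 = 1/4
P(X=1 | obs) = 1/8 / 1/2 = 1/4
P(X=2 | obs) = 1/8 / 1/2 = 1/4
P(X=3 | obs) = 1/8 / 1/2 = 1/4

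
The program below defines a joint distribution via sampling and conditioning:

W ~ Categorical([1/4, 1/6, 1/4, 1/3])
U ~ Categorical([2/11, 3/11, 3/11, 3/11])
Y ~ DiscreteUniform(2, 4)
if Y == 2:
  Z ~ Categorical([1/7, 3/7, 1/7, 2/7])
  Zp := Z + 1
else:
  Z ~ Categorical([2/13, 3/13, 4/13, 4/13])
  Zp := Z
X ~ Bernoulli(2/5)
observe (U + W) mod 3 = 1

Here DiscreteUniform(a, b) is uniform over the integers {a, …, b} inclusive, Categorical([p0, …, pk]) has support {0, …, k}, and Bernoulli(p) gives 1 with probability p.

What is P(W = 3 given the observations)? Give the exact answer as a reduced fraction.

P(W = 3 | obs) = 3/10

Enumerate traces; 120 have nonzero weight after conditioning:
  (W=0, U=1, Y=2, Z=0, X=0) weight 3/1540
  (W=0, U=1, Y=2, Z=0, X=1) weight 1/770
  (W=0, U=1, Y=2, Z=1, X=0) weight 9/1540
  (W=0, U=1, Y=2, Z=1, X=1) weight 3/770
  (W=0, U=1, Y=2, Z=2, X=0) weight 3/1540
  (W=0, U=1, Y=2, Z=2, X=1) weight 1/770
  (W=0, U=1, Y=2, Z=3, X=0) weight 3/770
  (W=0, U=1, Y=2, Z=3, X=1) weight 1/385
  (W=1, U=0, Y=2, Z=0, X=0) weight 1/1155
  (W=2, U=2, Y=2, Z=0, X=0) weight 3/1540
  … 110 more
Group by W:
  weight(W=0) = 3/44
  weight(W=1) = 5/66
  weight(W=2) = 3/44
  weight(W=3) = 1/11
Total weight = 3/44 + 5/66 + 3/44 + 1/11 = 10/33
P(W=0 | obs) = 3/44 / 10/33 = 9/40
P(W=1 | obs) = 5/66 / 10/33 = 1/4
P(W=2 | obs) = 3/44 / 10/33 = 9/40
P(W=3 | obs) = 1/11 / 10/33 = 3/10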